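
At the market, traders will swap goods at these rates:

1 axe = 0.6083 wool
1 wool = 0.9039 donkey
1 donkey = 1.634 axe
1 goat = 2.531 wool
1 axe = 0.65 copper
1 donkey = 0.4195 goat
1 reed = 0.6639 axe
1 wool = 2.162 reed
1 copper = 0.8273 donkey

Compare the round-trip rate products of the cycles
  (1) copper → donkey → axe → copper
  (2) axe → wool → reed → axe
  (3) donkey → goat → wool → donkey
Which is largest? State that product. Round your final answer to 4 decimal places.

0.9597

(1) 0.8273 × 1.634 × 0.65 = 0.87868
(2) 0.6083 × 2.162 × 0.6639 = 0.87312
(3) 0.4195 × 2.531 × 0.9039 = 0.95972
Highest is cycle (3) at 0.9597 (≤1, no arbitrage).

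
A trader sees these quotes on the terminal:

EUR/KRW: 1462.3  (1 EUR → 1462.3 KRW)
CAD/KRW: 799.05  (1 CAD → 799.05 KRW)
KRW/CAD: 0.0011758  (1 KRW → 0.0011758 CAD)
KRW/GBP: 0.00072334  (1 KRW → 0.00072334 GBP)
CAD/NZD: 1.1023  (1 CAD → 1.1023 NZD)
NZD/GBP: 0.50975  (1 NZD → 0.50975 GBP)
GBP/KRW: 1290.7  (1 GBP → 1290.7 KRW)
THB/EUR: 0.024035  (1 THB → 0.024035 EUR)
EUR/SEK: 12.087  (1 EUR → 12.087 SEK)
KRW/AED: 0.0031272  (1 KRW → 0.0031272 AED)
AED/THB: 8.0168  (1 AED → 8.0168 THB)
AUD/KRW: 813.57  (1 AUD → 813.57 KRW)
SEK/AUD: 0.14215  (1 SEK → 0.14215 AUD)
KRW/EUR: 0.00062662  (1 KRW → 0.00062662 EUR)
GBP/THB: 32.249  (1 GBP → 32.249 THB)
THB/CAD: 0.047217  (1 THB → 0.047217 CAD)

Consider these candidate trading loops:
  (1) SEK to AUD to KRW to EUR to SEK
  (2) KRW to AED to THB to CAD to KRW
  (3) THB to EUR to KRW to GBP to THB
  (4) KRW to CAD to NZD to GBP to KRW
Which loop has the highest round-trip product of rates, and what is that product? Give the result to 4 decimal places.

0.9459

(1) 0.14215 × 813.57 × 0.00062662 × 12.087 = 0.87592
(2) 0.0031272 × 8.0168 × 0.047217 × 799.05 = 0.94586
(3) 0.024035 × 1462.3 × 0.00072334 × 32.249 = 0.81986
(4) 0.0011758 × 1.1023 × 0.50975 × 1290.7 = 0.85274
Highest is cycle (2) at 0.9459 (≤1, no arbitrage).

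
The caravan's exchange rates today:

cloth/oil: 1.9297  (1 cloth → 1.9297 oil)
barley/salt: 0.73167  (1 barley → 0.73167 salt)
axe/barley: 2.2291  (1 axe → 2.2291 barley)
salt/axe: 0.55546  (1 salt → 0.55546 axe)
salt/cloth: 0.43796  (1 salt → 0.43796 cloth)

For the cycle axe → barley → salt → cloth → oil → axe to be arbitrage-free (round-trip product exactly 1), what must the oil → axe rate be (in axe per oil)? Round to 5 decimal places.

Known legs of the cycle: 2.2291 × 0.73167 × 0.43796 × 1.9297 = 1.378380257916032964
For no arbitrage the full-cycle product must be 1, so the missing rate is 1 / 1.378380257916032964 ≈ 0.7254892.

0.72549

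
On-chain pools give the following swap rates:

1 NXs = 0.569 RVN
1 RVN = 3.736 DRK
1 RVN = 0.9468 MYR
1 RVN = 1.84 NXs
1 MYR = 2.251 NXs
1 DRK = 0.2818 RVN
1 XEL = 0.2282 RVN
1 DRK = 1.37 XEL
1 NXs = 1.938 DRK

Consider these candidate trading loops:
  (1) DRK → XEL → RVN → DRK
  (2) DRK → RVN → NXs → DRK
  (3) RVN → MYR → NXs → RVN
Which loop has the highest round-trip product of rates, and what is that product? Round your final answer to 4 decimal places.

1.2127

(1) 1.37 × 0.2282 × 3.736 = 1.16800
(2) 0.2818 × 1.84 × 1.938 = 1.00488
(3) 0.9468 × 2.251 × 0.569 = 1.21268
Highest is cycle (3) at 1.2127 (>1, arbitrage).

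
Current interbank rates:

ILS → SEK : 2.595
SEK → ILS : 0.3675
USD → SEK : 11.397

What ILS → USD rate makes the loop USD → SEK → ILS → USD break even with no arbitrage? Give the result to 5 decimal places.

Known legs of the cycle: 11.397 × 0.3675 = 4.1883975
For no arbitrage the full-cycle product must be 1, so the missing rate is 1 / 4.1883975 ≈ 0.2387548.

0.23875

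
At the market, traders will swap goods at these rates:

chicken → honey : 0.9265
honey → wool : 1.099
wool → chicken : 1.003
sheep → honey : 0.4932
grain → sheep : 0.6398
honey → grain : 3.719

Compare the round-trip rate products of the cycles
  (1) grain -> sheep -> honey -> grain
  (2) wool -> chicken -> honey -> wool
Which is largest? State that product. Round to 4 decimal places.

1.1735

(1) 0.6398 × 0.4932 × 3.719 = 1.17353
(2) 1.003 × 0.9265 × 1.099 = 1.02128
Highest is cycle (1) at 1.1735 (>1, arbitrage).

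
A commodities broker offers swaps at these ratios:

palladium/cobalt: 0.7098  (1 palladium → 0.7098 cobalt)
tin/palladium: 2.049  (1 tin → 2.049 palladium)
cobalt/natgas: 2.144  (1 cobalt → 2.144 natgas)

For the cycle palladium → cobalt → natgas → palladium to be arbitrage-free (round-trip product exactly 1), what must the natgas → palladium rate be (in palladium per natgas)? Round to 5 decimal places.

Known legs of the cycle: 0.7098 × 2.144 = 1.5218112
For no arbitrage the full-cycle product must be 1, so the missing rate is 1 / 1.5218112 ≈ 0.6571117.

0.65711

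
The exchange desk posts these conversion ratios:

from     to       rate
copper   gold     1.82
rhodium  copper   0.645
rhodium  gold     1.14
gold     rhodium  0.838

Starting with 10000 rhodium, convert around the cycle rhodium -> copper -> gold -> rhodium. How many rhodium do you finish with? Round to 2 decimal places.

10000 rhodium × 0.645 = 6450 copper
6450 copper × 1.82 = 11739 gold
11739 gold × 0.838 = 9837.282 rhodium

9837.28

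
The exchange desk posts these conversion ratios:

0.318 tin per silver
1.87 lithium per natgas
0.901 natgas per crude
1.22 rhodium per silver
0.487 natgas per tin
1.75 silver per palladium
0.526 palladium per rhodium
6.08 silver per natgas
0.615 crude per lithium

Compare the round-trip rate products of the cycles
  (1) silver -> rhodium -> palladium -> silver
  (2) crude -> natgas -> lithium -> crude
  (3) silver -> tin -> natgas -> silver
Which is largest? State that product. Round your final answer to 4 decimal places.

1.1230

(1) 1.22 × 0.526 × 1.75 = 1.12301
(2) 0.901 × 1.87 × 0.615 = 1.03620
(3) 0.318 × 0.487 × 6.08 = 0.94159
Highest is cycle (1) at 1.1230 (>1, arbitrage).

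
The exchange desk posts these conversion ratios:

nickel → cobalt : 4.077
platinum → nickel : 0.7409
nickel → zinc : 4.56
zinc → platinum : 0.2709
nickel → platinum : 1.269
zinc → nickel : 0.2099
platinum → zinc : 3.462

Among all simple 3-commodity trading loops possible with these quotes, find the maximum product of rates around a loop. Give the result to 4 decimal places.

platinum→zinc→nickel→platinum: 3.462 × 0.2099 × 1.269 = 0.92215
platinum→nickel→zinc→platinum: 0.7409 × 4.56 × 0.2709 = 0.91524
Maximum is platinum→zinc→nickel→platinum at 0.9221; no arbitrage — every cycle loses value.

0.9221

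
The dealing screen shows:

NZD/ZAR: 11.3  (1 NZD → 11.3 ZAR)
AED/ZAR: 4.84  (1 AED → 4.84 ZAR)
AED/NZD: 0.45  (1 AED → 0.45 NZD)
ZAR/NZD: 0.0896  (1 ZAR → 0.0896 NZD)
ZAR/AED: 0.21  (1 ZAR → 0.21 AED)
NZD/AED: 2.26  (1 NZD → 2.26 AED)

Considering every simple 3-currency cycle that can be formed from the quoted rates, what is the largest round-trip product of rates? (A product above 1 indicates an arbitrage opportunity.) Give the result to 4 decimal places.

1.0679

ZAR→AED→NZD→ZAR: 0.21 × 0.45 × 11.3 = 1.06785
ZAR→NZD→AED→ZAR: 0.0896 × 2.26 × 4.84 = 0.98008
Maximum is ZAR→AED→NZD→ZAR at 1.0679; arbitrage exists.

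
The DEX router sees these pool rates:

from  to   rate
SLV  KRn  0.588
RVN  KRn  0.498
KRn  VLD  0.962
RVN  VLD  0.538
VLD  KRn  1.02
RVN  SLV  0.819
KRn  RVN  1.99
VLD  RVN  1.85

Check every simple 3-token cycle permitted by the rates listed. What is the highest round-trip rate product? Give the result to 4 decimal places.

VLD→KRn→RVN→VLD: 1.02 × 1.99 × 0.538 = 1.09203
SLV→KRn→RVN→SLV: 0.588 × 1.99 × 0.819 = 0.95833
VLD→RVN→KRn→VLD: 1.85 × 0.498 × 0.962 = 0.88629
Maximum is VLD→KRn→RVN→VLD at 1.0920; arbitrage exists.

1.0920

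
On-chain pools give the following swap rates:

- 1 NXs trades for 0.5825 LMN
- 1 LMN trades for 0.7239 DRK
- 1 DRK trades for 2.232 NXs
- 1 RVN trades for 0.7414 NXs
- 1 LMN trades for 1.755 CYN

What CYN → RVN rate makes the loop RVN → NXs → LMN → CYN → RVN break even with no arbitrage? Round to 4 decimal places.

1.3194

Known legs of the cycle: 0.7414 × 0.5825 × 1.755 = 0.7579239525
For no arbitrage the full-cycle product must be 1, so the missing rate is 1 / 0.7579239525 ≈ 1.319394.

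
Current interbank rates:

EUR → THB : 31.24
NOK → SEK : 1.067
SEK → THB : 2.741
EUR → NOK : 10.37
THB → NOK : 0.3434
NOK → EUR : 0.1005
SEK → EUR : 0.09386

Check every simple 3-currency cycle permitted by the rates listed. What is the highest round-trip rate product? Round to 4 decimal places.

NOK→EUR→THB→NOK: 0.1005 × 31.24 × 0.3434 = 1.07815
NOK→SEK→EUR→NOK: 1.067 × 0.09386 × 10.37 = 1.03854
NOK→SEK→THB→NOK: 1.067 × 2.741 × 0.3434 = 1.00432
Maximum is NOK→EUR→THB→NOK at 1.0781; arbitrage exists.

1.0781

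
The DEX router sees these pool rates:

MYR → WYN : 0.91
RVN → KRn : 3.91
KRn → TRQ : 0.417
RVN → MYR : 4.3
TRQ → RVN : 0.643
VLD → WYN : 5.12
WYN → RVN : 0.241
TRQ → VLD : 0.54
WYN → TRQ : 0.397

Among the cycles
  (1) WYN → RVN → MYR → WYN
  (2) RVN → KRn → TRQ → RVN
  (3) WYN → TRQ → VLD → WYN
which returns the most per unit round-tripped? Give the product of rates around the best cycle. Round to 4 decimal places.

1.0976

(1) 0.241 × 4.3 × 0.91 = 0.94303
(2) 3.91 × 0.417 × 0.643 = 1.04839
(3) 0.397 × 0.54 × 5.12 = 1.09763
Highest is cycle (3) at 1.0976 (>1, arbitrage).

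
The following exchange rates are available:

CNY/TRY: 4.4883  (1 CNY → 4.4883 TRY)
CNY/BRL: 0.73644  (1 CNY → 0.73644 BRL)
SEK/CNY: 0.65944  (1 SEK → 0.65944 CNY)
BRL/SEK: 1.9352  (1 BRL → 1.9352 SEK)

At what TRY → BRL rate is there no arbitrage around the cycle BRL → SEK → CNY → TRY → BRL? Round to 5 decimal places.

0.17459

Known legs of the cycle: 1.9352 × 0.65944 × 4.4883 = 5.7277363610304
For no arbitrage the full-cycle product must be 1, so the missing rate is 1 / 5.7277363610304 ≈ 0.1745890.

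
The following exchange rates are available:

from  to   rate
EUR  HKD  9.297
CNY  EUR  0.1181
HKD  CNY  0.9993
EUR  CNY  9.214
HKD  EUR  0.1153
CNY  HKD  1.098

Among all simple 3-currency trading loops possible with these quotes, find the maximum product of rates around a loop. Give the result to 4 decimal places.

HKD→EUR→CNY→HKD: 0.1153 × 9.214 × 1.098 = 1.16649
HKD→CNY→EUR→HKD: 0.9993 × 0.1181 × 9.297 = 1.09721
Maximum is HKD→EUR→CNY→HKD at 1.1665; arbitrage exists.

1.1665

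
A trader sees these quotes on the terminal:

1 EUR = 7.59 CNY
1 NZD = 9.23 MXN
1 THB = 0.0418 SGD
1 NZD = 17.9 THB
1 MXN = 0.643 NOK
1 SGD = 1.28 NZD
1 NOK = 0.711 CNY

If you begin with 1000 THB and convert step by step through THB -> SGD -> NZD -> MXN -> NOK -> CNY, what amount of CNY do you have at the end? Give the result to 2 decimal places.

1000 THB × 0.0418 = 41.8 SGD
41.8 SGD × 1.28 = 53.504 NZD
53.504 NZD × 9.23 = 493.84192 MXN
493.84192 MXN × 0.643 = 317.54035456 NOK
317.54035456 NOK × 0.711 = 225.77119209216 CNY

225.77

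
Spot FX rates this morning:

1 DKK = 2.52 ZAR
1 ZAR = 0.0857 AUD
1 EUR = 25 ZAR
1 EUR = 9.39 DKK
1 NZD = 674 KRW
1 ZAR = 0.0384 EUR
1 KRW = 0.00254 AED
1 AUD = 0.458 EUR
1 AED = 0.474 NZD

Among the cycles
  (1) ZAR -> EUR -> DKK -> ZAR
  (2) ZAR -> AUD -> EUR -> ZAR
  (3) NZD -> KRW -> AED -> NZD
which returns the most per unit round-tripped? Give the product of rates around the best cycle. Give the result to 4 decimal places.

0.9813

(1) 0.0384 × 9.39 × 2.52 = 0.90865
(2) 0.0857 × 0.458 × 25 = 0.98127
(3) 674 × 0.00254 × 0.474 = 0.81147
Highest is cycle (2) at 0.9813 (≤1, no arbitrage).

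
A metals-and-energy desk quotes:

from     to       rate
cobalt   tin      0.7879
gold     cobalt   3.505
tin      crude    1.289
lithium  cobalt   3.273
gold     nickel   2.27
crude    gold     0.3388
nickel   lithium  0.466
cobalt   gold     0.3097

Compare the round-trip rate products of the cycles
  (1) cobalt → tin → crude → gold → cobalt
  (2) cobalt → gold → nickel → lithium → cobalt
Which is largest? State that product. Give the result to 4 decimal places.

(1) 0.7879 × 1.289 × 0.3388 × 3.505 = 1.20602
(2) 0.3097 × 2.27 × 0.466 × 3.273 = 1.07226
Highest is cycle (1) at 1.2060 (>1, arbitrage).

1.2060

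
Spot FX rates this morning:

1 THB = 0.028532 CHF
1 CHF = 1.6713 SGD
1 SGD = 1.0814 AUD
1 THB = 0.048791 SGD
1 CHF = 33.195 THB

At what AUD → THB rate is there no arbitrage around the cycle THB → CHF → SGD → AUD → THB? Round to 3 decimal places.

Known legs of the cycle: 0.028532 × 1.6713 × 1.0814 = 0.05156713387224
For no arbitrage the full-cycle product must be 1, so the missing rate is 1 / 0.05156713387224 ≈ 19.39220.

19.392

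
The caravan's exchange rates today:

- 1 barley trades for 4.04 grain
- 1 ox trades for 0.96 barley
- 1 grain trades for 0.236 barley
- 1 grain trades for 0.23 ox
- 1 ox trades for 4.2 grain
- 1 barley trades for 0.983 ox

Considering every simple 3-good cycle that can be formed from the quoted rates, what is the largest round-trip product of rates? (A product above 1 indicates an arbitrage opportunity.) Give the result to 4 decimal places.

0.9743

ox→grain→barley→ox: 4.2 × 0.236 × 0.983 = 0.97435
ox→barley→grain→ox: 0.96 × 4.04 × 0.23 = 0.89203
Maximum is ox→grain→barley→ox at 0.9743; no arbitrage — every cycle loses value.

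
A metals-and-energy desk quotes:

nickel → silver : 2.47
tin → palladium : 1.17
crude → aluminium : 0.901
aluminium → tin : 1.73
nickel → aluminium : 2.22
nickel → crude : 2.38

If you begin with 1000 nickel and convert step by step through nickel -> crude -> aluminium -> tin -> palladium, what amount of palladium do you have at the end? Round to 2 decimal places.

1000 nickel × 2.38 = 2380 crude
2380 crude × 0.901 = 2144.38 aluminium
2144.38 aluminium × 1.73 = 3709.7774 tin
3709.7774 tin × 1.17 = 4340.439558 palladium

4340.44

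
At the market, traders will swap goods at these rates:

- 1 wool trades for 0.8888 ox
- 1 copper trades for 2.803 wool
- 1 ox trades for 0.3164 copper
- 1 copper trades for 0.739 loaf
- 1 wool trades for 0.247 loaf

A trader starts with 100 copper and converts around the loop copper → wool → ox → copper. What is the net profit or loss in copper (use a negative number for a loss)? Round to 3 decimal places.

-21.175

100 copper × 2.803 = 280.3 wool
280.3 wool × 0.8888 = 249.13064 ox
249.13064 ox × 0.3164 = 78.824934496 copper
Net change: 78.824934496 − 100 = -21.175065504 copper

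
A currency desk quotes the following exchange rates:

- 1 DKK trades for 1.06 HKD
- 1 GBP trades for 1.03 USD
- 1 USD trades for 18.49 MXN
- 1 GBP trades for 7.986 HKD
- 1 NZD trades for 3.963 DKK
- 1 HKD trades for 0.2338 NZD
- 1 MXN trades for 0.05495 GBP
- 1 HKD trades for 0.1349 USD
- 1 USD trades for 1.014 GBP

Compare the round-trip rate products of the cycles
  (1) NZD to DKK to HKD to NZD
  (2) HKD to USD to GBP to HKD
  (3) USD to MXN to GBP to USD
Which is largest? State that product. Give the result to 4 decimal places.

(1) 3.963 × 1.06 × 0.2338 = 0.98214
(2) 0.1349 × 1.014 × 7.986 = 1.09239
(3) 18.49 × 0.05495 × 1.03 = 1.04651
Highest is cycle (2) at 1.0924 (>1, arbitrage).

1.0924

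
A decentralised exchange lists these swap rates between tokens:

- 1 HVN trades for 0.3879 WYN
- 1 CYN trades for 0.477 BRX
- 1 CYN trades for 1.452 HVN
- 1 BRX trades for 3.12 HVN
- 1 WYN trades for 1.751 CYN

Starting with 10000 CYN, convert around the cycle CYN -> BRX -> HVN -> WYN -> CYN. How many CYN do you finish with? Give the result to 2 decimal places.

10000 CYN × 0.477 = 4770 BRX
4770 BRX × 3.12 = 14882.4 HVN
14882.4 HVN × 0.3879 = 5772.88296 WYN
5772.88296 WYN × 1.751 = 10108.31806296 CYN

10108.32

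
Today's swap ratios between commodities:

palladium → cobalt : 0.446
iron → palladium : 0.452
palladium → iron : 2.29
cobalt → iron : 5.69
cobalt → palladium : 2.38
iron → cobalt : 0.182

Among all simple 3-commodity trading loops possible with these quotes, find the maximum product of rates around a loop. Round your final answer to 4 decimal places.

cobalt→iron→palladium→cobalt: 5.69 × 0.452 × 0.446 = 1.14706
cobalt→palladium→iron→cobalt: 2.38 × 2.29 × 0.182 = 0.99194
Maximum is cobalt→iron→palladium→cobalt at 1.1471; arbitrage exists.

1.1471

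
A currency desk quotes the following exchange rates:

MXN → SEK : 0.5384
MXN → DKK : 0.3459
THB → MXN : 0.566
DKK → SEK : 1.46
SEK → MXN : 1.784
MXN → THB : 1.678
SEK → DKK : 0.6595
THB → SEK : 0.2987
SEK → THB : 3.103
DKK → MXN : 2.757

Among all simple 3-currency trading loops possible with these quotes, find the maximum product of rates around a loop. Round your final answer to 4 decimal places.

0.9789

SEK→DKK→MXN→SEK: 0.6595 × 2.757 × 0.5384 = 0.97894
SEK→THB→MXN→SEK: 3.103 × 0.566 × 0.5384 = 0.94559
SEK→MXN→DKK→SEK: 1.784 × 0.3459 × 1.46 = 0.90094
SEK→MXN→THB→SEK: 1.784 × 1.678 × 0.2987 = 0.89417
Maximum is SEK→DKK→MXN→SEK at 0.9789; no arbitrage — every cycle loses value.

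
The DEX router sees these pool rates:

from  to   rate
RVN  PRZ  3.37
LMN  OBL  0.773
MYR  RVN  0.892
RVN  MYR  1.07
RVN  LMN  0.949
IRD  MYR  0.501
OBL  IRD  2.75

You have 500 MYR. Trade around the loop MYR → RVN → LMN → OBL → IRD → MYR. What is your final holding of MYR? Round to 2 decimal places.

500 MYR × 0.892 = 446 RVN
446 RVN × 0.949 = 423.254 LMN
423.254 LMN × 0.773 = 327.175342 OBL
327.175342 OBL × 2.75 = 899.7321905 IRD
899.7321905 IRD × 0.501 = 450.7658274405 MYR

450.77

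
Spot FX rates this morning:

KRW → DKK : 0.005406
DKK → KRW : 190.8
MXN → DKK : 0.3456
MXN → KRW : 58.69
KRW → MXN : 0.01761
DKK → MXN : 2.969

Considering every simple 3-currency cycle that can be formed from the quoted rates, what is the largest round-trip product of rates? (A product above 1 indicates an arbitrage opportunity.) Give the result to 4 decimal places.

1.1612

DKK→KRW→MXN→DKK: 190.8 × 0.01761 × 0.3456 = 1.16121
DKK→MXN→KRW→DKK: 2.969 × 58.69 × 0.005406 = 0.94200
Maximum is DKK→KRW→MXN→DKK at 1.1612; arbitrage exists.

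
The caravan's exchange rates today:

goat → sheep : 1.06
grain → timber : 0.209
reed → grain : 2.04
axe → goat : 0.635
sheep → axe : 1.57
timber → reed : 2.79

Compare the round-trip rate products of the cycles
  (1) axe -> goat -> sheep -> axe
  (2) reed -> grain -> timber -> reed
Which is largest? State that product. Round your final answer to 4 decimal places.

(1) 0.635 × 1.06 × 1.57 = 1.05677
(2) 2.04 × 0.209 × 2.79 = 1.18954
Highest is cycle (2) at 1.1895 (>1, arbitrage).

1.1895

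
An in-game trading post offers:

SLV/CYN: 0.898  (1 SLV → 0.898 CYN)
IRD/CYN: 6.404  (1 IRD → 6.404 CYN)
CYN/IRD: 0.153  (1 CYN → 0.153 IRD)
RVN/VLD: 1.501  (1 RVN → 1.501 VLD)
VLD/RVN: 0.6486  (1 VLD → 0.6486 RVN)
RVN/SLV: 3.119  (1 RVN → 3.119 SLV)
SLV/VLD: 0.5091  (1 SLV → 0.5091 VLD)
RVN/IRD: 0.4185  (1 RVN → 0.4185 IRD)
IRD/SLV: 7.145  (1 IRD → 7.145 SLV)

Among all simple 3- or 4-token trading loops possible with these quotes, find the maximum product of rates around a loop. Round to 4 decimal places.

RVN→SLV→VLD→RVN: 3.119 × 0.5091 × 0.6486 = 1.02990
IRD→SLV→VLD→RVN→IRD: 7.145 × 0.5091 × 0.6486 × 0.4185 = 0.98737
IRD→SLV→CYN→IRD: 7.145 × 0.898 × 0.153 = 0.98168
Maximum is RVN→SLV→VLD→RVN at 1.0299; arbitrage exists.

1.0299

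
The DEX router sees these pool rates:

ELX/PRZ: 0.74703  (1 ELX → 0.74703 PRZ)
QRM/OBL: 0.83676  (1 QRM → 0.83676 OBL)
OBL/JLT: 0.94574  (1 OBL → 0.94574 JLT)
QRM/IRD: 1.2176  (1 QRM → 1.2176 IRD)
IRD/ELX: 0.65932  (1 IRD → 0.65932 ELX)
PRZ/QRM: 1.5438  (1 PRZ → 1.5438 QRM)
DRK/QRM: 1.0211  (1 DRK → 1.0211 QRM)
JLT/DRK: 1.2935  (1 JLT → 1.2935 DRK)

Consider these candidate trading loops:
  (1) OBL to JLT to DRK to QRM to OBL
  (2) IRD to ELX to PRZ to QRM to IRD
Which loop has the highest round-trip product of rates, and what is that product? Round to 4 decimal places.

1.0452

(1) 0.94574 × 1.2935 × 1.0211 × 0.83676 = 1.04522
(2) 0.65932 × 0.74703 × 1.5438 × 1.2176 = 0.92583
Highest is cycle (1) at 1.0452 (>1, arbitrage).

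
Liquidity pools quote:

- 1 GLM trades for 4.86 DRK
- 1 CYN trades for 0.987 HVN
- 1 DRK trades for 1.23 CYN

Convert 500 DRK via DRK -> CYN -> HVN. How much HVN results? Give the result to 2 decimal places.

500 DRK × 1.23 = 615 CYN
615 CYN × 0.987 = 607.005 HVN

607.01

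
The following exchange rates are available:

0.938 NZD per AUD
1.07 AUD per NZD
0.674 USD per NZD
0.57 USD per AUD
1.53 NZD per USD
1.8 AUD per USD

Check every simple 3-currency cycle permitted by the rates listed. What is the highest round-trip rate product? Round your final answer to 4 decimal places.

USD→AUD→NZD→USD: 1.8 × 0.938 × 0.674 = 1.13798
USD→NZD→AUD→USD: 1.53 × 1.07 × 0.57 = 0.93315
Maximum is USD→AUD→NZD→USD at 1.1380; arbitrage exists.

1.1380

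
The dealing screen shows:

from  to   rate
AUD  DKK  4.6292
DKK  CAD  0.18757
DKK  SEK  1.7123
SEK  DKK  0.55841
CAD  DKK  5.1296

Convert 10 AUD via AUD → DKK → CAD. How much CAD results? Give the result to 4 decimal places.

10 AUD × 4.6292 = 46.292 DKK
46.292 DKK × 0.18757 = 8.68299044 CAD

8.6830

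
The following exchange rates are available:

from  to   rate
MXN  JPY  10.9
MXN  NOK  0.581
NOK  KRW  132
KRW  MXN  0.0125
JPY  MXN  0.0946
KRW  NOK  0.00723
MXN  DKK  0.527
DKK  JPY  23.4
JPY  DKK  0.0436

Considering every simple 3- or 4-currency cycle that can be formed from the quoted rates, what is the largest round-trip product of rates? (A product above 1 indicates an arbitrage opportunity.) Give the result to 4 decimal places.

DKK→JPY→MXN→DKK: 23.4 × 0.0946 × 0.527 = 1.16659
KRW→MXN→NOK→KRW: 0.0125 × 0.581 × 132 = 0.95865
Maximum is DKK→JPY→MXN→DKK at 1.1666; arbitrage exists.

1.1666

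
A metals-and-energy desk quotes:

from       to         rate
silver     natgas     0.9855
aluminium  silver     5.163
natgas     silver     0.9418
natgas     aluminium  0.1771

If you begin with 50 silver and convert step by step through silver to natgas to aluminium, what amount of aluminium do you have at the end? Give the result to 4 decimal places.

8.7266

50 silver × 0.9855 = 49.275 natgas
49.275 natgas × 0.1771 = 8.7266025 aluminium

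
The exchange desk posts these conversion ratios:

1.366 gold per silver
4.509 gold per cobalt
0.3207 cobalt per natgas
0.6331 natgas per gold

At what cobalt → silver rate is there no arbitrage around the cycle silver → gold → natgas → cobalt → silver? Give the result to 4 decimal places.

3.6056

Known legs of the cycle: 1.366 × 0.6331 × 0.3207 = 0.27734604222
For no arbitrage the full-cycle product must be 1, so the missing rate is 1 / 0.27734604222 ≈ 3.605604.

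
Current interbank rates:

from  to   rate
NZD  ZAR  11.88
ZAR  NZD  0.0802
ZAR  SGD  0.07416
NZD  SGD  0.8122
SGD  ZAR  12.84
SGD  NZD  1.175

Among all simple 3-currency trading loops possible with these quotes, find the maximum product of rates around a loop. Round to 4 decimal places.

ZAR→SGD→NZD→ZAR: 0.07416 × 1.175 × 11.88 = 1.03520
ZAR→NZD→SGD→ZAR: 0.0802 × 0.8122 × 12.84 = 0.83638
Maximum is ZAR→SGD→NZD→ZAR at 1.0352; arbitrage exists.

1.0352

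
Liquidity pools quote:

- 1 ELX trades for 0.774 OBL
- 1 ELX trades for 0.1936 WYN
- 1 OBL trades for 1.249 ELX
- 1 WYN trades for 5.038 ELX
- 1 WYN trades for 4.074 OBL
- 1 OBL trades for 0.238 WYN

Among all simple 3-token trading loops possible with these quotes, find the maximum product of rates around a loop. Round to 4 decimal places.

OBL→ELX→WYN→OBL: 1.249 × 0.1936 × 4.074 = 0.98512
OBL→WYN→ELX→OBL: 0.238 × 5.038 × 0.774 = 0.92806
Maximum is OBL→ELX→WYN→OBL at 0.9851; no arbitrage — every cycle loses value.

0.9851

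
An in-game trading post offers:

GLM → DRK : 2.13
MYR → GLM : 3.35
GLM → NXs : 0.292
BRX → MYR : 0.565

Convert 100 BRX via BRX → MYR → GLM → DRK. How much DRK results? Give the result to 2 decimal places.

403.16

100 BRX × 0.565 = 56.5 MYR
56.5 MYR × 3.35 = 189.275 GLM
189.275 GLM × 2.13 = 403.15575 DRK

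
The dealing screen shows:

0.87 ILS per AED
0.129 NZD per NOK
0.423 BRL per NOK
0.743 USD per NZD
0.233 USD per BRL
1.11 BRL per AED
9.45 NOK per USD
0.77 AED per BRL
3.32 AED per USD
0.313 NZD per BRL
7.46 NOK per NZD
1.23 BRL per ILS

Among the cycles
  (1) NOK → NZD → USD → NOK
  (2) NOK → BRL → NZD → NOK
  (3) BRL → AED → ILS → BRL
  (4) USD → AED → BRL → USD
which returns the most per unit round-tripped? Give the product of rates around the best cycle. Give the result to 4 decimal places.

(1) 0.129 × 0.743 × 9.45 = 0.90575
(2) 0.423 × 0.313 × 7.46 = 0.98770
(3) 0.77 × 0.87 × 1.23 = 0.82398
(4) 3.32 × 1.11 × 0.233 = 0.85865
Highest is cycle (2) at 0.9877 (≤1, no arbitrage).

0.9877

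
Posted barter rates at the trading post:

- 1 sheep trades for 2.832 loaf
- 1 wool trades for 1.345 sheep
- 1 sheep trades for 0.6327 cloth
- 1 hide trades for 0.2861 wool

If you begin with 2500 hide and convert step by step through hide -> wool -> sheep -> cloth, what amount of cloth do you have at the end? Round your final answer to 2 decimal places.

608.66

2500 hide × 0.2861 = 715.25 wool
715.25 wool × 1.345 = 962.01125 sheep
962.01125 sheep × 0.6327 = 608.664517875 cloth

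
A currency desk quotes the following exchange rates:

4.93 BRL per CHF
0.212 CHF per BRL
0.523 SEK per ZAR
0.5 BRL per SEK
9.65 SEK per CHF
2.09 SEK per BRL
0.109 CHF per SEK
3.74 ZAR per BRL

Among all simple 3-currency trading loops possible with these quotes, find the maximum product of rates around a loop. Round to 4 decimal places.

1.1231

BRL→SEK→CHF→BRL: 2.09 × 0.109 × 4.93 = 1.12310
BRL→CHF→SEK→BRL: 0.212 × 9.65 × 0.5 = 1.02290
BRL→ZAR→SEK→BRL: 3.74 × 0.523 × 0.5 = 0.97801
Maximum is BRL→SEK→CHF→BRL at 1.1231; arbitrage exists.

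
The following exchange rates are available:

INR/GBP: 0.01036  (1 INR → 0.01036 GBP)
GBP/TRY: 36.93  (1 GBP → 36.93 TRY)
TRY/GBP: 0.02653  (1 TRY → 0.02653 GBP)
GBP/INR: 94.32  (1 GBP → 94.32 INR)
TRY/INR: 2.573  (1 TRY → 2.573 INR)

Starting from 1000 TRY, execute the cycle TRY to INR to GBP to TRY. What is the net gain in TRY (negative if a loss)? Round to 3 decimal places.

1000 TRY × 2.573 = 2573 INR
2573 INR × 0.01036 = 26.65628 GBP
26.65628 GBP × 36.93 = 984.4164204 TRY
Net change: 984.4164204 − 1000 = -15.5835796 TRY

-15.584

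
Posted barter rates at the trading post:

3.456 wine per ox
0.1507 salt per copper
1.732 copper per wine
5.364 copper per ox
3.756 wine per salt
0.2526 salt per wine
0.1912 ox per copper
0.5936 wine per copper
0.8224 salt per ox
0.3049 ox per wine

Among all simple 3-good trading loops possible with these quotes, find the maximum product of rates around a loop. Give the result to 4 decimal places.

copper→ox→wine→copper: 0.1912 × 3.456 × 1.732 = 1.14448
copper→salt→wine→copper: 0.1507 × 3.756 × 1.732 = 0.98036
copper→wine→ox→copper: 0.5936 × 0.3049 × 5.364 = 0.97082
salt→wine→ox→salt: 3.756 × 0.3049 × 0.8224 = 0.94182
Maximum is copper→ox→wine→copper at 1.1445; arbitrage exists.

1.1445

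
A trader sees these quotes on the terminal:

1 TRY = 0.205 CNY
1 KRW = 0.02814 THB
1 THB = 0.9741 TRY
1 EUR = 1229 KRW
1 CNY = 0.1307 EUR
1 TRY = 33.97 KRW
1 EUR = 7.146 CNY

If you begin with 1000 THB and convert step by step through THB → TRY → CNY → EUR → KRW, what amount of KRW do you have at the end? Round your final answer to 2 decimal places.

32076.34

1000 THB × 0.9741 = 974.1 TRY
974.1 TRY × 0.205 = 199.6905 CNY
199.6905 CNY × 0.1307 = 26.09954835 EUR
26.09954835 EUR × 1229 = 32076.34492215 KRW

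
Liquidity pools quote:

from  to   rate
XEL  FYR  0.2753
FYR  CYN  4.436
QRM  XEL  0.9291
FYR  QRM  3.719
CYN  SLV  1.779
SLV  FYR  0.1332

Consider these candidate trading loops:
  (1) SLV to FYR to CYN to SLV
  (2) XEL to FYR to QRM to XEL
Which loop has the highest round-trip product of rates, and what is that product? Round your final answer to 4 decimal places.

(1) 0.1332 × 4.436 × 1.779 = 1.05117
(2) 0.2753 × 3.719 × 0.9291 = 0.95125
Highest is cycle (1) at 1.0512 (>1, arbitrage).

1.0512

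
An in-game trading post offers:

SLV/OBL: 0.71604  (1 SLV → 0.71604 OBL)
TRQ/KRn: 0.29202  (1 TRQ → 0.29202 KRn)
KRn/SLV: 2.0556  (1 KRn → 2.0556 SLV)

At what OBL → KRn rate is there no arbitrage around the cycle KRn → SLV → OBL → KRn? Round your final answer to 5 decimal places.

0.67940

Known legs of the cycle: 2.0556 × 0.71604 = 1.471891824
For no arbitrage the full-cycle product must be 1, so the missing rate is 1 / 1.471891824 ≈ 0.6793978.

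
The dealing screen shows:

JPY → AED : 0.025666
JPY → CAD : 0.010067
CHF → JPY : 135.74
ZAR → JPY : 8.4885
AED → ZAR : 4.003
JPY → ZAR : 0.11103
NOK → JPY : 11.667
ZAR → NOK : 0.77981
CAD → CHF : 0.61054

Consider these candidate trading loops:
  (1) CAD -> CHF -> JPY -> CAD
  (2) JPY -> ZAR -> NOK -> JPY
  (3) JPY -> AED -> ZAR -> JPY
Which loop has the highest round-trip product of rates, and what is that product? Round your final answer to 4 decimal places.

1.0102

(1) 0.61054 × 135.74 × 0.010067 = 0.83430
(2) 0.11103 × 0.77981 × 11.667 = 1.01016
(3) 0.025666 × 4.003 × 8.4885 = 0.87212
Highest is cycle (2) at 1.0102 (>1, arbitrage).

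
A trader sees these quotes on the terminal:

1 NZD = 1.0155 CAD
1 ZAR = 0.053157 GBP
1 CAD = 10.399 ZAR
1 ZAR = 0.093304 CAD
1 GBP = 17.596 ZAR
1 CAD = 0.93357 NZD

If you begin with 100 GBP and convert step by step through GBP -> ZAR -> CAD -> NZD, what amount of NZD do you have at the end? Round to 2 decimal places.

100 GBP × 17.596 = 1759.6 ZAR
1759.6 ZAR × 0.093304 = 164.1777184 CAD
164.1777184 CAD × 0.93357 = 153.271392566688 NZD

153.27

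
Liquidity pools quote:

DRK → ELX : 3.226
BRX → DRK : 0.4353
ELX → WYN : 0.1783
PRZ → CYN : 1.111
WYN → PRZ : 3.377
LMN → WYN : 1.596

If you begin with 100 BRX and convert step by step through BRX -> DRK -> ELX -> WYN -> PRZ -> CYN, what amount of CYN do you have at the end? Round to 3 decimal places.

93.940

100 BRX × 0.4353 = 43.53 DRK
43.53 DRK × 3.226 = 140.42778 ELX
140.42778 ELX × 0.1783 = 25.038273174 WYN
25.038273174 WYN × 3.377 = 84.554248508598 PRZ
84.554248508598 PRZ × 1.111 = 93.939770093052378 CYN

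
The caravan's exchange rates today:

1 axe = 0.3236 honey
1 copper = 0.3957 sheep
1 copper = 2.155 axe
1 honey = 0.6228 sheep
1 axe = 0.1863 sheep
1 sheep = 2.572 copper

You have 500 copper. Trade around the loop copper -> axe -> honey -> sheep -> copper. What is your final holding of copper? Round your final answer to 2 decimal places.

500 copper × 2.155 = 1077.5 axe
1077.5 axe × 0.3236 = 348.679 honey
348.679 honey × 0.6228 = 217.1572812 sheep
217.1572812 sheep × 2.572 = 558.5285272464 copper

558.53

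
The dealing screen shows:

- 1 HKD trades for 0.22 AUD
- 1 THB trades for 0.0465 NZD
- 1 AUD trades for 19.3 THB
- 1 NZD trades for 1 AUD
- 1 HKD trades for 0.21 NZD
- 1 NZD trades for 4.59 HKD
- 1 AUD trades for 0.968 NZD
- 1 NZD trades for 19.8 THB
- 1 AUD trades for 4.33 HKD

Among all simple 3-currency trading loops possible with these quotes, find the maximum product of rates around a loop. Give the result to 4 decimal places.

0.9775

HKD→AUD→NZD→HKD: 0.22 × 0.968 × 4.59 = 0.97749
HKD→NZD→AUD→HKD: 0.21 × 1 × 4.33 = 0.90930
THB→NZD→AUD→THB: 0.0465 × 1 × 19.3 = 0.89745
Maximum is HKD→AUD→NZD→HKD at 0.9775; no arbitrage — every cycle loses value.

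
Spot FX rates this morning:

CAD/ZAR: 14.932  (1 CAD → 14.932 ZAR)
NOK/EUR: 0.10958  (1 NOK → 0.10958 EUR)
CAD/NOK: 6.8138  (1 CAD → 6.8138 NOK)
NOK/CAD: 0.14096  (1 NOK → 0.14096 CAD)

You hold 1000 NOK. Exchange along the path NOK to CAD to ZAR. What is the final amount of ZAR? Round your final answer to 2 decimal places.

1000 NOK × 0.14096 = 140.96 CAD
140.96 CAD × 14.932 = 2104.81472 ZAR

2104.81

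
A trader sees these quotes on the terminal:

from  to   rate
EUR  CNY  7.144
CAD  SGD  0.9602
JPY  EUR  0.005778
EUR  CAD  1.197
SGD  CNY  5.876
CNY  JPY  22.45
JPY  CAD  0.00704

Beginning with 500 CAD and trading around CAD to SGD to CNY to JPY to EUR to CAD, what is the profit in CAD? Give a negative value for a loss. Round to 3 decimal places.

500 CAD × 0.9602 = 480.1 SGD
480.1 SGD × 5.876 = 2821.0676 CNY
2821.0676 CNY × 22.45 = 63332.96762 JPY
63332.96762 JPY × 0.005778 = 365.93788690836 EUR
365.93788690836 EUR × 1.197 = 438.02765062930692 CAD
Net change: 438.02765062930692 − 500 = -61.97234937069308 CAD

-61.972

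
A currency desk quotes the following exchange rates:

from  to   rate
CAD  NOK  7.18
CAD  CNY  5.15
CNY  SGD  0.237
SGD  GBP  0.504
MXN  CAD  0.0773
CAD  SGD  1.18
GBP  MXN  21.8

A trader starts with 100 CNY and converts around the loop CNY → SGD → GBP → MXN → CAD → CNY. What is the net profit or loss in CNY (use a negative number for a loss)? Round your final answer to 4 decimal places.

100 CNY × 0.237 = 23.7 SGD
23.7 SGD × 0.504 = 11.9448 GBP
11.9448 GBP × 21.8 = 260.39664 MXN
260.39664 MXN × 0.0773 = 20.128660272 CAD
20.128660272 CAD × 5.15 = 103.6626004008 CNY
Net change: 103.6626004008 − 100 = 3.6626004008 CNY

3.6626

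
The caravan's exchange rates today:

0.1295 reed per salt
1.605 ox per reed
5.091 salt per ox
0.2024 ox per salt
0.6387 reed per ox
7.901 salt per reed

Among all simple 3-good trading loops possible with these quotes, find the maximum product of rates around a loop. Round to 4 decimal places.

1.0582

ox→salt→reed→ox: 5.091 × 0.1295 × 1.605 = 1.05815
ox→reed→salt→ox: 0.6387 × 7.901 × 0.2024 = 1.02139
Maximum is ox→salt→reed→ox at 1.0582; arbitrage exists.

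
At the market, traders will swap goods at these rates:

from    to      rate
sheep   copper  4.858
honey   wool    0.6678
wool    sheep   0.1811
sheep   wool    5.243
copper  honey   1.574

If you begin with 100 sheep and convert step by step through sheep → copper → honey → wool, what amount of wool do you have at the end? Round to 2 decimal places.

100 sheep × 4.858 = 485.8 copper
485.8 copper × 1.574 = 764.6492 honey
764.6492 honey × 0.6678 = 510.63273576 wool

510.63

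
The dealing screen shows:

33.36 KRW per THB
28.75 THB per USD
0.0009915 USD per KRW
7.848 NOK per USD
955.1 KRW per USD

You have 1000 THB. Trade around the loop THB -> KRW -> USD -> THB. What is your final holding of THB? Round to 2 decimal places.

950.95

1000 THB × 33.36 = 33360 KRW
33360 KRW × 0.0009915 = 33.07644 USD
33.07644 USD × 28.75 = 950.94765 THB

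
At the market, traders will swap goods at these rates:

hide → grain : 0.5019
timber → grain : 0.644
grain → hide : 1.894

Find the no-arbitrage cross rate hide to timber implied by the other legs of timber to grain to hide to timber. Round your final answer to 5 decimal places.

Known legs of the cycle: 0.644 × 1.894 = 1.219736
For no arbitrage the full-cycle product must be 1, so the missing rate is 1 / 1.219736 ≈ 0.8198495.

0.81985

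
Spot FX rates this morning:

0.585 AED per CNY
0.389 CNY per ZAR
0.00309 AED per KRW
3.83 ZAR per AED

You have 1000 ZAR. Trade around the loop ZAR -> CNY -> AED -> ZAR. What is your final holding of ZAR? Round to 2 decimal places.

871.57

1000 ZAR × 0.389 = 389 CNY
389 CNY × 0.585 = 227.565 AED
227.565 AED × 3.83 = 871.57395 ZAR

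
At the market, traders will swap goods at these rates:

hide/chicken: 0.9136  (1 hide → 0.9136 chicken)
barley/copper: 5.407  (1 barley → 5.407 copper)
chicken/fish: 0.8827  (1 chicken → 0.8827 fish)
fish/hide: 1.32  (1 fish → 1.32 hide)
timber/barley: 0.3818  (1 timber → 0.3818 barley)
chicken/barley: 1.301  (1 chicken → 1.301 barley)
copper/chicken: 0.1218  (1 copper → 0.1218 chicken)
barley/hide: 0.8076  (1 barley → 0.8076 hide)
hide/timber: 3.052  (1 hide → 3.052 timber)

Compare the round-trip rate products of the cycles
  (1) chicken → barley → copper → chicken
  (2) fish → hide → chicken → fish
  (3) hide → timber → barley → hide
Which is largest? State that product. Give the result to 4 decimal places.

1.0645

(1) 1.301 × 5.407 × 0.1218 = 0.85680
(2) 1.32 × 0.9136 × 0.8827 = 1.06449
(3) 3.052 × 0.3818 × 0.8076 = 0.94106
Highest is cycle (2) at 1.0645 (>1, arbitrage).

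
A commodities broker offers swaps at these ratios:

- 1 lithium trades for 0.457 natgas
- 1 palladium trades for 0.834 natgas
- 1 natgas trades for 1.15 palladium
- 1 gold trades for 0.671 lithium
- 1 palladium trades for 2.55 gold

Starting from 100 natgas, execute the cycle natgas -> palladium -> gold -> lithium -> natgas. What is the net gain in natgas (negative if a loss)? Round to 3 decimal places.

-10.076

100 natgas × 1.15 = 115 palladium
115 palladium × 2.55 = 293.25 gold
293.25 gold × 0.671 = 196.77075 lithium
196.77075 lithium × 0.457 = 89.92423275 natgas
Net change: 89.92423275 − 100 = -10.07576725 natgas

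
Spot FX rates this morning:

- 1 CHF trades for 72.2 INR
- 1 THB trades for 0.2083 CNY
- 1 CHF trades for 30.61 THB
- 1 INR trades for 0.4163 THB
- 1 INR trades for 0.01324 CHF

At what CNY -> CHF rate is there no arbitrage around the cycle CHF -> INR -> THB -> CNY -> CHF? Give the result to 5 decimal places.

0.15972

Known legs of the cycle: 72.2 × 0.4163 × 0.2083 = 6.260843938
For no arbitrage the full-cycle product must be 1, so the missing rate is 1 / 6.260843938 ≈ 0.1597229.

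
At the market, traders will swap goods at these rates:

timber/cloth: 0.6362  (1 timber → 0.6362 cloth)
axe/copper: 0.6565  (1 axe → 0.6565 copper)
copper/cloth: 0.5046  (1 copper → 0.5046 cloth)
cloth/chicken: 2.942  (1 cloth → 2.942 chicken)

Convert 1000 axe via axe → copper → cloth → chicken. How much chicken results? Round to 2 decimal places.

1000 axe × 0.6565 = 656.5 copper
656.5 copper × 0.5046 = 331.2699 cloth
331.2699 cloth × 2.942 = 974.5960458 chicken

974.60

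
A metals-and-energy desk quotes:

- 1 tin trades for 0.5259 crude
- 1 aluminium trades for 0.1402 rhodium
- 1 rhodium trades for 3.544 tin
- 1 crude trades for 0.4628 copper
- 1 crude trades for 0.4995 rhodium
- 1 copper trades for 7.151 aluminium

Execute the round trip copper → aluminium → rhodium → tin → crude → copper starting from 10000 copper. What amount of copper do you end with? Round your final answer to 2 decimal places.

10000 copper × 7.151 = 71510 aluminium
71510 aluminium × 0.1402 = 10025.702 rhodium
10025.702 rhodium × 3.544 = 35531.087888 tin
35531.087888 tin × 0.5259 = 18685.7991202992 crude
18685.7991202992 crude × 0.4628 = 8647.78783287446976 copper

8647.79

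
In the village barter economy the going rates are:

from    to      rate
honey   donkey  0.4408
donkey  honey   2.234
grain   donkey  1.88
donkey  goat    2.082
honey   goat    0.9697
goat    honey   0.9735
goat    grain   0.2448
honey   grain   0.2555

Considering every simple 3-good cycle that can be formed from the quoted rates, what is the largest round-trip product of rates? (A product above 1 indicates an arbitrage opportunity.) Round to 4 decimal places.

donkey→honey→grain→donkey: 2.234 × 0.2555 × 1.88 = 1.07308
donkey→goat→grain→donkey: 2.082 × 0.2448 × 1.88 = 0.95819
donkey→goat→honey→donkey: 2.082 × 0.9735 × 0.4408 = 0.89343
Maximum is donkey→honey→grain→donkey at 1.0731; arbitrage exists.

1.0731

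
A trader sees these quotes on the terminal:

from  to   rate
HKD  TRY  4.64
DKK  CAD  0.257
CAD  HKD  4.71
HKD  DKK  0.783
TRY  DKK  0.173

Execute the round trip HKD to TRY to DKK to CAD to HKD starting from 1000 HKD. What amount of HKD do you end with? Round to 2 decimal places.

971.67

1000 HKD × 4.64 = 4640 TRY
4640 TRY × 0.173 = 802.72 DKK
802.72 DKK × 0.257 = 206.29904 CAD
206.29904 CAD × 4.71 = 971.6684784 HKD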